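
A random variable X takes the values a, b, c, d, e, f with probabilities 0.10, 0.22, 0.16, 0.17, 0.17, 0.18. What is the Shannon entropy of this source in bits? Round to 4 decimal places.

H = −Σ pᵢ log₂ pᵢ.
−0.10·log₂(0.10) = 0.3322
−0.22·log₂(0.22) = 0.4806
−0.16·log₂(0.16) = 0.4230
−0.17·log₂(0.17) = 0.4346
−0.17·log₂(0.17) = 0.4346
−0.18·log₂(0.18) = 0.4453
Sum ≈ 2.5503 → 2.5503 bits.

2.5503 bits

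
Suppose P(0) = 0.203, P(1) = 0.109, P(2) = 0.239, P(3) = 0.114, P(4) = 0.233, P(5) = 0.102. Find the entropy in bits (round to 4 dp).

2.4918 bits

H = −Σ pᵢ log₂ pᵢ.
−0.203·log₂(0.203) = 0.4670
−0.109·log₂(0.109) = 0.3485
−0.239·log₂(0.239) = 0.4935
−0.114·log₂(0.114) = 0.3571
−0.233·log₂(0.233) = 0.4897
−0.102·log₂(0.102) = 0.3359
Sum ≈ 2.4918 → 2.4918 bits.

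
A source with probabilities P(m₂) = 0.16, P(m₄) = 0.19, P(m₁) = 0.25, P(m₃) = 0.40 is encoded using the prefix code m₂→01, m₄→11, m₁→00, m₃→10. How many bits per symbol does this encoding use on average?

L̄ = Σ pᵢ·ℓᵢ = 0.16·2 + 0.19·2 + 0.25·2 + 0.40·2 = 2 bits/symbol.

2 bits/symbol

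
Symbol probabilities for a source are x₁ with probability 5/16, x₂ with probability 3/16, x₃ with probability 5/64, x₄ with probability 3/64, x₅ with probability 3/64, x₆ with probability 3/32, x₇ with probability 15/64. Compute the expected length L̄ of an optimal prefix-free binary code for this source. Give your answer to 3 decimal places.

2.531 bits/symbol

Repeatedly combine the two least-probable nodes; the expected code length is the sum of the merged weights.
merge 3/64 + 3/64 → 3/32
merge 5/64 + 3/32 → 11/64
merge 3/32 + 11/64 → 17/64
merge 3/16 + 15/64 → 27/64
merge 17/64 + 5/16 → 37/64
merge 27/64 + 37/64 → 1
L = 3/32 + 11/64 + 17/64 + 27/64 + 37/64 + 1 = 81/32 ≈ 2.531 bits/symbol.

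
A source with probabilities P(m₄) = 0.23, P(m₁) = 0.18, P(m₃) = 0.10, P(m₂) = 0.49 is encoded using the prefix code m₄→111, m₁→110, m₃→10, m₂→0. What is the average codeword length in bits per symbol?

1.92 bits/symbol

L̄ = Σ pᵢ·ℓᵢ = 0.23·3 + 0.18·3 + 0.10·2 + 0.49·1 = 1.92 bits/symbol.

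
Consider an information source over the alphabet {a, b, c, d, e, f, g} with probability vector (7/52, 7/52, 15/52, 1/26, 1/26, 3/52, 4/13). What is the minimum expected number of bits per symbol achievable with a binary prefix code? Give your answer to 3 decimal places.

Repeatedly combine the two least-probable nodes; the expected code length is the sum of the merged weights.
merge 1/26 + 1/26 → 1/13
merge 3/52 + 1/13 → 7/52
merge 7/52 + 7/52 → 7/26
merge 7/52 + 7/26 → 21/52
merge 15/52 + 4/13 → 31/52
merge 21/52 + 31/52 → 1
L = 1/13 + 7/52 + 7/26 + 21/52 + 31/52 + 1 = 129/52 ≈ 2.481 bits/symbol.

2.481 bits/symbol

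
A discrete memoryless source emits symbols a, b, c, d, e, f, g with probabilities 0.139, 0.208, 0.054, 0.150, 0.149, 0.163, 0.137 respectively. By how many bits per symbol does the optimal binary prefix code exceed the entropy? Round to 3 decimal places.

Entropy H = −Σ p log₂ p ≈ 2.7335 bits.
Huffman merges: 27/500+137/1000→191/1000; 139/1000+149/1000→36/125; 3/20+163/1000→313/1000; 191/1000+26/125→399/1000; 36/125+313/1000→601/1000; 399/1000+601/1000→1. L = 349/125 ≈ 2.7920.
L − H = 2.7920 − 2.7335 = 0.058 bits.

0.058 bits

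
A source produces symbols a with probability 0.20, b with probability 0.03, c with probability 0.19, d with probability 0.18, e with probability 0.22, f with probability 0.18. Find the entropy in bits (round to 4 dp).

H = −Σ pᵢ log₂ pᵢ.
−0.20·log₂(0.20) = 0.4644
−0.03·log₂(0.03) = 0.1518
−0.19·log₂(0.19) = 0.4552
−0.18·log₂(0.18) = 0.4453
−0.22·log₂(0.22) = 0.4806
−0.18·log₂(0.18) = 0.4453
Sum ≈ 2.4426 → 2.4426 bits.

2.4426 bits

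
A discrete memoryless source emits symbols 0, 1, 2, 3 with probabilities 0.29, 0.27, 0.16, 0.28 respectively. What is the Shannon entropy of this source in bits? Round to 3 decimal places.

1.965 bits

H = −Σ pᵢ log₂ pᵢ.
−0.29·log₂(0.29) = 0.5179
−0.27·log₂(0.27) = 0.5100
−0.16·log₂(0.16) = 0.4230
−0.28·log₂(0.28) = 0.5142
Sum ≈ 1.9652 → 1.965 bits.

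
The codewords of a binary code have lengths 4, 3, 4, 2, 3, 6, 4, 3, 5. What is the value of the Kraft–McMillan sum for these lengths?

0.859375

With common denominator 2^6 = 64: Σ 2^(−ℓᵢ) = 4/64 + 8/64 + 4/64 + 16/64 + 8/64 + 1/64 + 4/64 + 8/64 + 2/64 = 55/64 = 0.859375.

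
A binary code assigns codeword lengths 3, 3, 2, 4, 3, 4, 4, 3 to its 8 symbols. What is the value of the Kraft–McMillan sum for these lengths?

With common denominator 2^4 = 16: Σ 2^(−ℓᵢ) = 2/16 + 2/16 + 4/16 + 1/16 + 2/16 + 1/16 + 1/16 + 2/16 = 15/16 = 0.9375.

0.9375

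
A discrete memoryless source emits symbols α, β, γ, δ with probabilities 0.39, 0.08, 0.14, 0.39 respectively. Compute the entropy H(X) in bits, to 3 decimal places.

1.748 bits

H = −Σ pᵢ log₂ pᵢ.
−0.39·log₂(0.39) = 0.5298
−0.08·log₂(0.08) = 0.2915
−0.14·log₂(0.14) = 0.3971
−0.39·log₂(0.39) = 0.5298
Sum ≈ 1.7482 → 1.748 bits.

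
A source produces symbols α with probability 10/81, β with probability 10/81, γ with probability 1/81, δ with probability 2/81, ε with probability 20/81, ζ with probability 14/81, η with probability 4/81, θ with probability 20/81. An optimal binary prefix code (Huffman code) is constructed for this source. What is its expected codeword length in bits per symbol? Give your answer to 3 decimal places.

Repeatedly combine the two least-probable nodes; the expected code length is the sum of the merged weights.
merge 1/81 + 2/81 → 1/27
merge 1/27 + 4/81 → 7/81
merge 7/81 + 10/81 → 17/81
merge 10/81 + 14/81 → 8/27
merge 17/81 + 20/81 → 37/81
merge 20/81 + 8/27 → 44/81
merge 37/81 + 44/81 → 1
L = 1/27 + 7/81 + 17/81 + 8/27 + 37/81 + 44/81 + 1 = 71/27 ≈ 2.630 bits/symbol.

2.630 bits/symbol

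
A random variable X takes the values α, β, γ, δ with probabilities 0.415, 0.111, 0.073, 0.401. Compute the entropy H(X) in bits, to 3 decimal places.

H = −Σ pᵢ log₂ pᵢ.
−0.415·log₂(0.415) = 0.5266
−0.111·log₂(0.111) = 0.3520
−0.073·log₂(0.073) = 0.2756
−0.401·log₂(0.401) = 0.5286
Sum ≈ 1.6829 → 1.683 bits.

1.683 bits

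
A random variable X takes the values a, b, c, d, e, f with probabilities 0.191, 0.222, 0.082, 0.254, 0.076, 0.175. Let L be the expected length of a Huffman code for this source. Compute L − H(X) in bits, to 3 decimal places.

0.032 bits

Entropy H = −Σ p log₂ p ≈ 2.4589 bits.
Huffman merges: 19/250+41/500→79/500; 79/500+7/40→333/1000; 191/1000+111/500→413/1000; 127/500+333/1000→587/1000; 413/1000+587/1000→1. L = 2491/1000 ≈ 2.4910.
L − H = 2.4910 − 2.4589 = 0.032 bits.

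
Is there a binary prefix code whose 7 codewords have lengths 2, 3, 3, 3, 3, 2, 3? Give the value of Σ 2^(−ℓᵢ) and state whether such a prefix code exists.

1.125; no

With common denominator 2^3 = 8: Σ 2^(−ℓᵢ) = 2/8 + 1/8 + 1/8 + 1/8 + 1/8 + 2/8 + 1/8 = 9/8 = 1.125.
Kraft's inequality requires Σ ≤ 1; here Σ = 1.125 > 1, so no such prefix code exists.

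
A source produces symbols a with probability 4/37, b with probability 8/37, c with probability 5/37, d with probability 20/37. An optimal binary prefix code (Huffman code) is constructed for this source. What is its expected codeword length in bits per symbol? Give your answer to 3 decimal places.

Repeatedly combine the two least-probable nodes; the expected code length is the sum of the merged weights.
merge 4/37 + 5/37 → 9/37
merge 8/37 + 9/37 → 17/37
merge 17/37 + 20/37 → 1
L = 9/37 + 17/37 + 1 = 63/37 ≈ 1.703 bits/symbol.

1.703 bits/symbol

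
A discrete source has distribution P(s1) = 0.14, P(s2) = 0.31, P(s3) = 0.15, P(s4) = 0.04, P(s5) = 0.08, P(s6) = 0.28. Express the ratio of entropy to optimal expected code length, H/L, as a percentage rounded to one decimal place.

Entropy H = −Σ p log₂ p ≈ 2.3229 bits.
Huffman merges: 1/25+2/25→3/25; 3/25+7/50→13/50; 3/20+13/50→41/100; 7/25+31/100→59/100; 41/100+59/100→1. L = 119/50 ≈ 2.3800.
Efficiency = H/L = 2.3229/2.3800 = 97.6%.

97.6%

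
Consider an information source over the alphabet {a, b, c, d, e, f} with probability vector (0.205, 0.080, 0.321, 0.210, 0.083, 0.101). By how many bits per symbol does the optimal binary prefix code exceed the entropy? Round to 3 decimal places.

0.036 bits

Entropy H = −Σ p log₂ p ≈ 2.3914 bits.
Huffman merges: 2/25+83/1000→163/1000; 101/1000+163/1000→33/125; 41/200+21/100→83/200; 33/125+321/1000→117/200; 83/200+117/200→1. L = 2427/1000 ≈ 2.4270.
L − H = 2.4270 − 2.3914 = 0.036 bits.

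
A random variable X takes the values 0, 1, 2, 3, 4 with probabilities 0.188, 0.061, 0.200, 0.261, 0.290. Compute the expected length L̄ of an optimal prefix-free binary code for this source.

Repeatedly combine the two least-probable nodes; the expected code length is the sum of the merged weights.
merge 61/1000 + 47/250 → 249/1000
merge 1/5 + 249/1000 → 449/1000
merge 261/1000 + 29/100 → 551/1000
merge 449/1000 + 551/1000 → 1
L = 249/1000 + 449/1000 + 551/1000 + 1 = 2249/1000 = 2.249 bits/symbol.

2.249 bits/symbol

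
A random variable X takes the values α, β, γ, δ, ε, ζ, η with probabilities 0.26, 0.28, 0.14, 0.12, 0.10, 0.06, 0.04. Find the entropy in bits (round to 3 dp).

2.545 bits

H = −Σ pᵢ log₂ pᵢ.
−0.26·log₂(0.26) = 0.5053
−0.28·log₂(0.28) = 0.5142
−0.14·log₂(0.14) = 0.3971
−0.12·log₂(0.12) = 0.3671
−0.10·log₂(0.10) = 0.3322
−0.06·log₂(0.06) = 0.2435
−0.04·log₂(0.04) = 0.1858
Sum ≈ 2.5452 → 2.545 bits.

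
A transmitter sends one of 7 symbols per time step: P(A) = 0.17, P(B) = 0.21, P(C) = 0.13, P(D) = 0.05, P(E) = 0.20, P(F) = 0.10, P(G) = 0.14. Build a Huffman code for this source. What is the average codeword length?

2.74 bits/symbol

Repeatedly combine the two least-probable nodes; the expected code length is the sum of the merged weights.
merge 1/20 + 1/10 → 3/20
merge 13/100 + 7/50 → 27/100
merge 3/20 + 17/100 → 8/25
merge 1/5 + 21/100 → 41/100
merge 27/100 + 8/25 → 59/100
merge 41/100 + 59/100 → 1
L = 3/20 + 27/100 + 8/25 + 41/100 + 59/100 + 1 = 137/50 = 2.74 bits/symbol.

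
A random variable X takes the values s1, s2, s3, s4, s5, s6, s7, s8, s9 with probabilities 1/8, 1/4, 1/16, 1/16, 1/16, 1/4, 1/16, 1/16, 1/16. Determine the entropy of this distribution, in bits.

2.875 bits

Each probability is a power of 1/2, so log₂(1/p) is an integer.
H = Σ p·log₂(1/p) = 1/8·3 + 1/4·2 + 1/16·4 + 1/16·4 + 1/16·4 + 1/4·2 + 1/16·4 + 1/16·4 + 1/16·4 = 2.875 bits.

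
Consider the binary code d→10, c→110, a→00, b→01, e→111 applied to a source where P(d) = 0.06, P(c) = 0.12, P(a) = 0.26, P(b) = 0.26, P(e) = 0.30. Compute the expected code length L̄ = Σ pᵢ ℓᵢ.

2.42 bits/symbol

L̄ = Σ pᵢ·ℓᵢ = 0.06·2 + 0.12·3 + 0.26·2 + 0.26·2 + 0.30·3 = 2.42 bits/symbol.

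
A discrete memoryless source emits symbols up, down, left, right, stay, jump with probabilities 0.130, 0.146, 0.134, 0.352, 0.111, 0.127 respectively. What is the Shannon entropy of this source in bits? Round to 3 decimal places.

2.437 bits

H = −Σ pᵢ log₂ pᵢ.
−0.130·log₂(0.130) = 0.3826
−0.146·log₂(0.146) = 0.4053
−0.134·log₂(0.134) = 0.3886
−0.352·log₂(0.352) = 0.5302
−0.111·log₂(0.111) = 0.3520
−0.127·log₂(0.127) = 0.3781
Sum ≈ 2.4368 → 2.437 bits.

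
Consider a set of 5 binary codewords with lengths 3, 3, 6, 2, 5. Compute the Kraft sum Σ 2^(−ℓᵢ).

0.546875

With common denominator 2^6 = 64: Σ 2^(−ℓᵢ) = 8/64 + 8/64 + 1/64 + 16/64 + 2/64 = 35/64 = 0.546875.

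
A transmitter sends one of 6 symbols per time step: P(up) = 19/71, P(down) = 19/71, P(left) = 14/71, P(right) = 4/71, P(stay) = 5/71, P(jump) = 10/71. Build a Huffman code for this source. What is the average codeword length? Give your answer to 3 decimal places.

2.394 bits/symbol

Repeatedly combine the two least-probable nodes; the expected code length is the sum of the merged weights.
merge 4/71 + 5/71 → 9/71
merge 9/71 + 10/71 → 19/71
merge 14/71 + 19/71 → 33/71
merge 19/71 + 19/71 → 38/71
merge 33/71 + 38/71 → 1
L = 9/71 + 19/71 + 33/71 + 38/71 + 1 = 170/71 ≈ 2.394 bits/symbol.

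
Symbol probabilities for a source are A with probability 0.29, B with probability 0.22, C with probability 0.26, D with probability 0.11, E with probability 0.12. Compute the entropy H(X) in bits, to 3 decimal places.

H = −Σ pᵢ log₂ pᵢ.
−0.29·log₂(0.29) = 0.5179
−0.22·log₂(0.22) = 0.4806
−0.26·log₂(0.26) = 0.5053
−0.11·log₂(0.11) = 0.3503
−0.12·log₂(0.12) = 0.3671
Sum ≈ 2.2211 → 2.221 bits.

2.221 bits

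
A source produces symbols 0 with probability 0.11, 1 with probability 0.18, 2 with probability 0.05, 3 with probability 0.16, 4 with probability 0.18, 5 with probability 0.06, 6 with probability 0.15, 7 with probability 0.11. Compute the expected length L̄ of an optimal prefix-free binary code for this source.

Repeatedly combine the two least-probable nodes; the expected code length is the sum of the merged weights.
merge 1/20 + 3/50 → 11/100
merge 11/100 + 11/100 → 11/50
merge 11/100 + 3/20 → 13/50
merge 4/25 + 9/50 → 17/50
merge 9/50 + 11/50 → 2/5
merge 13/50 + 17/50 → 3/5
merge 2/5 + 3/5 → 1
L = 11/100 + 11/50 + 13/50 + 17/50 + 2/5 + 3/5 + 1 = 293/100 = 2.93 bits/symbol.

2.93 bits/symbol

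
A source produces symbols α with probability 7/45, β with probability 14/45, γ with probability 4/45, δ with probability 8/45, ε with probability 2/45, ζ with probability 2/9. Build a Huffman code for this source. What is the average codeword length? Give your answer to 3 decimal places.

Repeatedly combine the two least-probable nodes; the expected code length is the sum of the merged weights.
merge 2/45 + 4/45 → 2/15
merge 2/15 + 7/45 → 13/45
merge 8/45 + 2/9 → 2/5
merge 13/45 + 14/45 → 3/5
merge 2/5 + 3/5 → 1
L = 2/15 + 13/45 + 2/5 + 3/5 + 1 = 109/45 ≈ 2.422 bits/symbol.

2.422 bits/symbol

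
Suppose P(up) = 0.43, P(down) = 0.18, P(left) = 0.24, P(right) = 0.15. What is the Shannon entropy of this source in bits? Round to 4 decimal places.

H = −Σ pᵢ log₂ pᵢ.
−0.43·log₂(0.43) = 0.5236
−0.18·log₂(0.18) = 0.4453
−0.24·log₂(0.24) = 0.4941
−0.15·log₂(0.15) = 0.4105
Sum ≈ 1.8736 → 1.8736 bits.

1.8736 bits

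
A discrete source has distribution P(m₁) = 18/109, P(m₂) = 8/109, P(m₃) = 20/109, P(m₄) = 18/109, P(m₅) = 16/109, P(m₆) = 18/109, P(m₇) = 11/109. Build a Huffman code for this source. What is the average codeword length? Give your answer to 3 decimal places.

2.817 bits/symbol

Repeatedly combine the two least-probable nodes; the expected code length is the sum of the merged weights.
merge 8/109 + 11/109 → 19/109
merge 16/109 + 18/109 → 34/109
merge 18/109 + 18/109 → 36/109
merge 19/109 + 20/109 → 39/109
merge 34/109 + 36/109 → 70/109
merge 39/109 + 70/109 → 1
L = 19/109 + 34/109 + 36/109 + 39/109 + 70/109 + 1 = 307/109 ≈ 2.817 bits/symbol.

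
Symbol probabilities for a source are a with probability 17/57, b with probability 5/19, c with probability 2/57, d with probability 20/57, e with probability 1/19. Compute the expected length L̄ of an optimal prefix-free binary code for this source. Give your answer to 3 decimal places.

Repeatedly combine the two least-probable nodes; the expected code length is the sum of the merged weights.
merge 2/57 + 1/19 → 5/57
merge 5/57 + 5/19 → 20/57
merge 17/57 + 20/57 → 37/57
merge 20/57 + 37/57 → 1
L = 5/57 + 20/57 + 37/57 + 1 = 119/57 ≈ 2.088 bits/symbol.

2.088 bits/symbol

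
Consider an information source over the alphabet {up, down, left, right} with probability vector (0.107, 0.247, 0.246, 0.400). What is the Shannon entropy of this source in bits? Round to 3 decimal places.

1.870 bits

H = −Σ pᵢ log₂ pᵢ.
−0.107·log₂(0.107) = 0.3450
−0.247·log₂(0.247) = 0.4983
−0.246·log₂(0.246) = 0.4977
−0.400·log₂(0.400) = 0.5288
Sum ≈ 1.8698 → 1.870 bits.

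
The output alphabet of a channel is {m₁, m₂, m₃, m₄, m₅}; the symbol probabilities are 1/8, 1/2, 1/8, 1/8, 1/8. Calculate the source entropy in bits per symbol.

Each probability is a power of 1/2, so log₂(1/p) is an integer.
H = Σ p·log₂(1/p) = 1/8·3 + 1/2·1 + 1/8·3 + 1/8·3 + 1/8·3 = 2 bits.

2 bits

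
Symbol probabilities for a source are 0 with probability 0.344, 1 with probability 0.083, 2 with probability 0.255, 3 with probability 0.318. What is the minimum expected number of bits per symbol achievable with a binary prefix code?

1.994 bits/symbol

Repeatedly combine the two least-probable nodes; the expected code length is the sum of the merged weights.
merge 83/1000 + 51/200 → 169/500
merge 159/500 + 169/500 → 82/125
merge 43/125 + 82/125 → 1
L = 169/500 + 82/125 + 1 = 997/500 = 1.994 bits/symbol.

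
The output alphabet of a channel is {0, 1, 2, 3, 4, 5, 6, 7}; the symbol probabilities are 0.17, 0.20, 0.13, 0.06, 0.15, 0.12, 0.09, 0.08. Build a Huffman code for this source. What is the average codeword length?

2.94 bits/symbol

Repeatedly combine the two least-probable nodes; the expected code length is the sum of the merged weights.
merge 3/50 + 2/25 → 7/50
merge 9/100 + 3/25 → 21/100
merge 13/100 + 7/50 → 27/100
merge 3/20 + 17/100 → 8/25
merge 1/5 + 21/100 → 41/100
merge 27/100 + 8/25 → 59/100
merge 41/100 + 59/100 → 1
L = 7/50 + 21/100 + 27/100 + 8/25 + 41/100 + 59/100 + 1 = 147/50 = 2.94 bits/symbol.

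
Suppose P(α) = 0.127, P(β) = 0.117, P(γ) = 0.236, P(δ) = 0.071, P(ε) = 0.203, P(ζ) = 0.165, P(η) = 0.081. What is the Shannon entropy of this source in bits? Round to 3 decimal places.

2.692 bits

H = −Σ pᵢ log₂ pᵢ.
−0.127·log₂(0.127) = 0.3781
−0.117·log₂(0.117) = 0.3622
−0.236·log₂(0.236) = 0.4916
−0.071·log₂(0.071) = 0.2709
−0.203·log₂(0.203) = 0.4670
−0.165·log₂(0.165) = 0.4289
−0.081·log₂(0.081) = 0.2937
Sum ≈ 2.6924 → 2.692 bits.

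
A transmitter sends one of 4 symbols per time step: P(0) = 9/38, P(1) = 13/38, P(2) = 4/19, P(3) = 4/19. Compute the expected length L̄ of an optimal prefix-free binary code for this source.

Repeatedly combine the two least-probable nodes; the expected code length is the sum of the merged weights.
merge 4/19 + 4/19 → 8/19
merge 9/38 + 13/38 → 11/19
merge 8/19 + 11/19 → 1
L = 8/19 + 11/19 + 1 = 2 bits/symbol.

2 bits/symbol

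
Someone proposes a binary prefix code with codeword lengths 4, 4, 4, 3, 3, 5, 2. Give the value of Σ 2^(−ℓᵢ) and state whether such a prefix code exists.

0.71875; yes

With common denominator 2^5 = 32: Σ 2^(−ℓᵢ) = 2/32 + 2/32 + 2/32 + 4/32 + 4/32 + 1/32 + 8/32 = 23/32 = 0.71875.
Kraft's inequality requires Σ ≤ 1; here Σ = 0.71875 ≤ 1, so such a prefix code exists.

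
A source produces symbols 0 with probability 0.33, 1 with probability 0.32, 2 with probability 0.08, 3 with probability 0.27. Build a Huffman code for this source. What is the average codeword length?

2 bits/symbol

Repeatedly combine the two least-probable nodes; the expected code length is the sum of the merged weights.
merge 2/25 + 27/100 → 7/20
merge 8/25 + 33/100 → 13/20
merge 7/20 + 13/20 → 1
L = 7/20 + 13/20 + 1 = 2 bits/symbol.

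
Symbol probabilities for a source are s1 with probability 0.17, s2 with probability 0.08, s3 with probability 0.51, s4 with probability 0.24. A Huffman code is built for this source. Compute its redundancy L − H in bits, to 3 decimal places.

Entropy H = −Σ p log₂ p ≈ 1.7157 bits.
Huffman merges: 2/25+17/100→1/4; 6/25+1/4→49/100; 49/100+51/100→1. L = 87/50 ≈ 1.7400.
L − H = 1.7400 − 1.7157 = 0.024 bits.

0.024 bits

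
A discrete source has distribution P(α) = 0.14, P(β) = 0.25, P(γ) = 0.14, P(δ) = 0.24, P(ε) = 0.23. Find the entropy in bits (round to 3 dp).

2.276 bits

H = −Σ pᵢ log₂ pᵢ.
−0.14·log₂(0.14) = 0.3971
−0.25·log₂(0.25) = 0.5000
−0.14·log₂(0.14) = 0.3971
−0.24·log₂(0.24) = 0.4941
−0.23·log₂(0.23) = 0.4877
Sum ≈ 2.2760 → 2.276 bits.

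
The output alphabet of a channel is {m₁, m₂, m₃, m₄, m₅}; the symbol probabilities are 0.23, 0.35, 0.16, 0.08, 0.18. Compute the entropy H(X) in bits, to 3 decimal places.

2.178 bits

H = −Σ pᵢ log₂ pᵢ.
−0.23·log₂(0.23) = 0.4877
−0.35·log₂(0.35) = 0.5301
−0.16·log₂(0.16) = 0.4230
−0.08·log₂(0.08) = 0.2915
−0.18·log₂(0.18) = 0.4453
Sum ≈ 2.1776 → 2.178 bits.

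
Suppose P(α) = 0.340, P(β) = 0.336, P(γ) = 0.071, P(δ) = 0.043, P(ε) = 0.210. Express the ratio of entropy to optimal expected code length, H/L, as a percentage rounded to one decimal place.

95.2%

Entropy H = −Σ p log₂ p ≈ 1.9968 bits.
Huffman merges: 43/1000+71/1000→57/500; 57/500+21/100→81/250; 81/250+42/125→33/50; 17/50+33/50→1. L = 1049/500 ≈ 2.0980.
Efficiency = H/L = 1.9968/2.0980 = 95.2%.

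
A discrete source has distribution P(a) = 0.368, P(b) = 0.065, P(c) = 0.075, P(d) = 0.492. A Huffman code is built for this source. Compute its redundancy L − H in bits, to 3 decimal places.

0.077 bits

Entropy H = −Σ p log₂ p ≈ 1.5708 bits.
Huffman merges: 13/200+3/40→7/50; 7/50+46/125→127/250; 123/250+127/250→1. L = 206/125 ≈ 1.6480.
L − H = 1.6480 − 1.5708 = 0.077 bits.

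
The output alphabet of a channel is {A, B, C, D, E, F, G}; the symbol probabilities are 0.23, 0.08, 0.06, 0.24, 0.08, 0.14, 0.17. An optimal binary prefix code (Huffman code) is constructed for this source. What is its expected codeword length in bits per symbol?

2.67 bits/symbol

Repeatedly combine the two least-probable nodes; the expected code length is the sum of the merged weights.
merge 3/50 + 2/25 → 7/50
merge 2/25 + 7/50 → 11/50
merge 7/50 + 17/100 → 31/100
merge 11/50 + 23/100 → 9/20
merge 6/25 + 31/100 → 11/20
merge 9/20 + 11/20 → 1
L = 7/50 + 11/50 + 31/100 + 9/20 + 11/20 + 1 = 267/100 = 2.67 bits/symbol.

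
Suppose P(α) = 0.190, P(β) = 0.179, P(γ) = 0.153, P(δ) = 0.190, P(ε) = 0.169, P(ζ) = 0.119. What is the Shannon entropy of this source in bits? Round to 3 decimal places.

H = −Σ pᵢ log₂ pᵢ.
−0.190·log₂(0.190) = 0.4552
−0.179·log₂(0.179) = 0.4443
−0.153·log₂(0.153) = 0.4144
−0.190·log₂(0.190) = 0.4552
−0.169·log₂(0.169) = 0.4335
−0.119·log₂(0.119) = 0.3654
Sum ≈ 2.5680 → 2.568 bits.

2.568 bits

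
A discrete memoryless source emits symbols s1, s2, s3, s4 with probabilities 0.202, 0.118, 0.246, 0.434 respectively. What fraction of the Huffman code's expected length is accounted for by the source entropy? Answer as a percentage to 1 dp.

Entropy H = −Σ p log₂ p ≈ 1.8503 bits.
Huffman merges: 59/500+101/500→8/25; 123/500+8/25→283/500; 217/500+283/500→1. L = 943/500 ≈ 1.8860.
Efficiency = H/L = 1.8503/1.8860 = 98.1%.

98.1%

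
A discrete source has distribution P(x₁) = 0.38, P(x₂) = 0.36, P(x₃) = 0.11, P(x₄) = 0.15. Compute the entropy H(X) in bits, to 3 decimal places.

1.822 bits

H = −Σ pᵢ log₂ pᵢ.
−0.38·log₂(0.38) = 0.5305
−0.36·log₂(0.36) = 0.5306
−0.11·log₂(0.11) = 0.3503
−0.15·log₂(0.15) = 0.4105
Sum ≈ 1.8219 → 1.822 bits.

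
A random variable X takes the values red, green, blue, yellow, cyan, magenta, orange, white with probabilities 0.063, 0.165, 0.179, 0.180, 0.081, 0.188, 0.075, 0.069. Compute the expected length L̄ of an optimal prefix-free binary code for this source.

Repeatedly combine the two least-probable nodes; the expected code length is the sum of the merged weights.
merge 63/1000 + 69/1000 → 33/250
merge 3/40 + 81/1000 → 39/250
merge 33/250 + 39/250 → 36/125
merge 33/200 + 179/1000 → 43/125
merge 9/50 + 47/250 → 46/125
merge 36/125 + 43/125 → 79/125
merge 46/125 + 79/125 → 1
L = 33/250 + 39/250 + 36/125 + 43/125 + 46/125 + 79/125 + 1 = 73/25 = 2.92 bits/symbol.

2.92 bits/symbol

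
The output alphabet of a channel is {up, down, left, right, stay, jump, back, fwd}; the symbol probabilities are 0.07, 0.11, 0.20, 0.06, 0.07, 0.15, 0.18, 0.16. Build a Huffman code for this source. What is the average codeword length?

Repeatedly combine the two least-probable nodes; the expected code length is the sum of the merged weights.
merge 3/50 + 7/100 → 13/100
merge 7/100 + 11/100 → 9/50
merge 13/100 + 3/20 → 7/25
merge 4/25 + 9/50 → 17/50
merge 9/50 + 1/5 → 19/50
merge 7/25 + 17/50 → 31/50
merge 19/50 + 31/50 → 1
L = 13/100 + 9/50 + 7/25 + 17/50 + 19/50 + 31/50 + 1 = 293/100 = 2.93 bits/symbol.

2.93 bits/symbol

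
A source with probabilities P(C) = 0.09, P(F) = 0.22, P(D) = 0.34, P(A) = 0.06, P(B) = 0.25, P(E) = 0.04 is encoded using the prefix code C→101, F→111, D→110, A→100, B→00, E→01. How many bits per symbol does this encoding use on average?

L̄ = Σ pᵢ·ℓᵢ = 0.09·3 + 0.22·3 + 0.34·3 + 0.06·3 + 0.25·2 + 0.04·2 = 2.71 bits/symbol.

2.71 bits/symbol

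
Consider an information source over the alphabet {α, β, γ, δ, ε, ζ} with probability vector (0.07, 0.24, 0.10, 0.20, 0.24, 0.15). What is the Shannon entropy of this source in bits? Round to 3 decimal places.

H = −Σ pᵢ log₂ pᵢ.
−0.07·log₂(0.07) = 0.2686
−0.24·log₂(0.24) = 0.4941
−0.10·log₂(0.10) = 0.3322
−0.20·log₂(0.20) = 0.4644
−0.24·log₂(0.24) = 0.4941
−0.15·log₂(0.15) = 0.4105
Sum ≈ 2.4639 → 2.464 bits.

2.464 bits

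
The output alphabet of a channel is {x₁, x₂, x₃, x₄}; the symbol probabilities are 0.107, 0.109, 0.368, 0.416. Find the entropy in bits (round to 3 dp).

H = −Σ pᵢ log₂ pᵢ.
−0.107·log₂(0.107) = 0.3450
−0.109·log₂(0.109) = 0.3485
−0.368·log₂(0.368) = 0.5307
−0.416·log₂(0.416) = 0.5264
Sum ≈ 1.7507 → 1.751 bits.

1.751 bits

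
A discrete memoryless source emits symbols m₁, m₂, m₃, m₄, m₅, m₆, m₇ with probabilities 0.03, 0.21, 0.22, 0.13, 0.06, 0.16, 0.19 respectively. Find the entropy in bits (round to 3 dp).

2.610 bits

H = −Σ pᵢ log₂ pᵢ.
−0.03·log₂(0.03) = 0.1518
−0.21·log₂(0.21) = 0.4728
−0.22·log₂(0.22) = 0.4806
−0.13·log₂(0.13) = 0.3826
−0.06·log₂(0.06) = 0.2435
−0.16·log₂(0.16) = 0.4230
−0.19·log₂(0.19) = 0.4552
Sum ≈ 2.6096 → 2.610 bits.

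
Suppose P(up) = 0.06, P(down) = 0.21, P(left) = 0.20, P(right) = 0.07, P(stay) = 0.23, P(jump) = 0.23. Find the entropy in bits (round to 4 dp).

2.4246 bits

H = −Σ pᵢ log₂ pᵢ.
−0.06·log₂(0.06) = 0.2435
−0.21·log₂(0.21) = 0.4728
−0.20·log₂(0.20) = 0.4644
−0.07·log₂(0.07) = 0.2686
−0.23·log₂(0.23) = 0.4877
−0.23·log₂(0.23) = 0.4877
Sum ≈ 2.4246 → 2.4246 bits.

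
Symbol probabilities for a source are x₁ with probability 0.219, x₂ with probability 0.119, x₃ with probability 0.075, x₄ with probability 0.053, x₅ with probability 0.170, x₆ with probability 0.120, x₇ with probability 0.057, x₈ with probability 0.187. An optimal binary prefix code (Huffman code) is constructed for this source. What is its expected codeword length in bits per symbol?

Repeatedly combine the two least-probable nodes; the expected code length is the sum of the merged weights.
merge 53/1000 + 57/1000 → 11/100
merge 3/40 + 11/100 → 37/200
merge 119/1000 + 3/25 → 239/1000
merge 17/100 + 37/200 → 71/200
merge 187/1000 + 219/1000 → 203/500
merge 239/1000 + 71/200 → 297/500
merge 203/500 + 297/500 → 1
L = 11/100 + 37/200 + 239/1000 + 71/200 + 203/500 + 297/500 + 1 = 2889/1000 = 2.889 bits/symbol.

2.889 bits/symbol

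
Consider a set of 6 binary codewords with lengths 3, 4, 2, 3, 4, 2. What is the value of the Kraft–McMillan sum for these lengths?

With common denominator 2^4 = 16: Σ 2^(−ℓᵢ) = 2/16 + 1/16 + 4/16 + 2/16 + 1/16 + 4/16 = 14/16 = 0.875.

0.875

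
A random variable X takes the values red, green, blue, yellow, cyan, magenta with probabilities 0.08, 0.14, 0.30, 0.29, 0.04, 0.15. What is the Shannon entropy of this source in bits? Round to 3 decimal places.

2.324 bits

H = −Σ pᵢ log₂ pᵢ.
−0.08·log₂(0.08) = 0.2915
−0.14·log₂(0.14) = 0.3971
−0.30·log₂(0.30) = 0.5211
−0.29·log₂(0.29) = 0.5179
−0.04·log₂(0.04) = 0.1858
−0.15·log₂(0.15) = 0.4105
Sum ≈ 2.3239 → 2.324 bits.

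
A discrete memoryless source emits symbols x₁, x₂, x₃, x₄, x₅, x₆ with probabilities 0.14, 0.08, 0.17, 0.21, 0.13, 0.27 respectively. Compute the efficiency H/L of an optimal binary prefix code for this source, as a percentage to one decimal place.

Entropy H = −Σ p log₂ p ≈ 2.4887 bits.
Huffman merges: 2/25+13/100→21/100; 7/50+17/100→31/100; 21/100+21/100→21/50; 27/100+31/100→29/50; 21/50+29/50→1. L = 63/25 ≈ 2.5200.
Efficiency = H/L = 2.4887/2.5200 = 98.8%.

98.8%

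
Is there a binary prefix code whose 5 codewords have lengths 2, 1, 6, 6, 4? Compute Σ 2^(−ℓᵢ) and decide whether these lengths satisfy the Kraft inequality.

With common denominator 2^6 = 64: Σ 2^(−ℓᵢ) = 16/64 + 32/64 + 1/64 + 1/64 + 4/64 = 54/64 = 0.84375.
Kraft's inequality requires Σ ≤ 1; here Σ = 0.84375 ≤ 1, so such a prefix code exists.

0.84375; yes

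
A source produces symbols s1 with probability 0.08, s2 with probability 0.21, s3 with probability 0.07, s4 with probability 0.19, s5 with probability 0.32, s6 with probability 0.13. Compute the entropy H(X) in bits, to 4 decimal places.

2.3968 bits

H = −Σ pᵢ log₂ pᵢ.
−0.08·log₂(0.08) = 0.2915
−0.21·log₂(0.21) = 0.4728
−0.07·log₂(0.07) = 0.2686
−0.19·log₂(0.19) = 0.4552
−0.32·log₂(0.32) = 0.5260
−0.13·log₂(0.13) = 0.3826
Sum ≈ 2.3968 → 2.3968 bits.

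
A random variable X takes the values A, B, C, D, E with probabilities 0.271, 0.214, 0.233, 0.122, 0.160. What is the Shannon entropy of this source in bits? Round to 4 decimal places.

H = −Σ pᵢ log₂ pᵢ.
−0.271·log₂(0.271) = 0.5105
−0.214·log₂(0.214) = 0.4760
−0.233·log₂(0.233) = 0.4897
−0.122·log₂(0.122) = 0.3703
−0.160·log₂(0.160) = 0.4230
Sum ≈ 2.2694 → 2.2694 bits.

2.2694 bits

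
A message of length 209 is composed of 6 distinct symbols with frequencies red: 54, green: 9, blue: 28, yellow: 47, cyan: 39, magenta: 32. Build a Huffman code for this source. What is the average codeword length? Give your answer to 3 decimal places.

2.507 bits/symbol

Probabilities are the counts divided by 209.
Repeatedly combine the two least-probable nodes; the expected code length is the sum of the merged weights.
merge 9/209 + 28/209 → 37/209
merge 32/209 + 37/209 → 69/209
merge 39/209 + 47/209 → 86/209
merge 54/209 + 69/209 → 123/209
merge 86/209 + 123/209 → 1
L = 37/209 + 69/209 + 86/209 + 123/209 + 1 = 524/209 ≈ 2.507 bits/symbol.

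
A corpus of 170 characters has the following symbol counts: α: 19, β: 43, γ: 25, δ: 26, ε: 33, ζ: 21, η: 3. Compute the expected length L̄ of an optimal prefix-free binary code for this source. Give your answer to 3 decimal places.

Probabilities are the counts divided by 170.
Repeatedly combine the two least-probable nodes; the expected code length is the sum of the merged weights.
merge 3/170 + 19/170 → 11/85
merge 21/170 + 11/85 → 43/170
merge 5/34 + 13/85 → 3/10
merge 33/170 + 43/170 → 38/85
merge 43/170 + 3/10 → 47/85
merge 38/85 + 47/85 → 1
L = 11/85 + 43/170 + 3/10 + 38/85 + 47/85 + 1 = 228/85 ≈ 2.682 bits/symbol.

2.682 bits/symbol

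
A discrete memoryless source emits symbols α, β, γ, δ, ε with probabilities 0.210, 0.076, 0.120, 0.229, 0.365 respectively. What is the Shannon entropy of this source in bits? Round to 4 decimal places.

H = −Σ pᵢ log₂ pᵢ.
−0.210·log₂(0.210) = 0.4728
−0.076·log₂(0.076) = 0.2826
−0.120·log₂(0.120) = 0.3671
−0.229·log₂(0.229) = 0.4870
−0.365·log₂(0.365) = 0.5307
Sum ≈ 2.1402 → 2.1402 bits.

2.1402 bits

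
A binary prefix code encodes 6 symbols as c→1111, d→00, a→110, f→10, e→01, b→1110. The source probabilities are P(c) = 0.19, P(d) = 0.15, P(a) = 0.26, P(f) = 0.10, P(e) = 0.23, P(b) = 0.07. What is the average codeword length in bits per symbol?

2.78 bits/symbol

L̄ = Σ pᵢ·ℓᵢ = 0.19·4 + 0.15·2 + 0.26·3 + 0.10·2 + 0.23·2 + 0.07·4 = 2.78 bits/symbol.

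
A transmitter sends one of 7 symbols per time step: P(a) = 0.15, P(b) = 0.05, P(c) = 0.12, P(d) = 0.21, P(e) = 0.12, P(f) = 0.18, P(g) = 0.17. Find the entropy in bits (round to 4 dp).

2.7135 bits

H = −Σ pᵢ log₂ pᵢ.
−0.15·log₂(0.15) = 0.4105
−0.05·log₂(0.05) = 0.2161
−0.12·log₂(0.12) = 0.3671
−0.21·log₂(0.21) = 0.4728
−0.12·log₂(0.12) = 0.3671
−0.18·log₂(0.18) = 0.4453
−0.17·log₂(0.17) = 0.4346
Sum ≈ 2.7135 → 2.7135 bits.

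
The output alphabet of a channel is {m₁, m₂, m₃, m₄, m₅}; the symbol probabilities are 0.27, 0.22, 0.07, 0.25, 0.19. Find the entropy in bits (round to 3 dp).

2.214 bits

H = −Σ pᵢ log₂ pᵢ.
−0.27·log₂(0.27) = 0.5100
−0.22·log₂(0.22) = 0.4806
−0.07·log₂(0.07) = 0.2686
−0.25·log₂(0.25) = 0.5000
−0.19·log₂(0.19) = 0.4552
Sum ≈ 2.2144 → 2.214 bits.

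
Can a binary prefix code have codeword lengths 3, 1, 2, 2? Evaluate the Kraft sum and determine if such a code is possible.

1.125; no

With common denominator 2^3 = 8: Σ 2^(−ℓᵢ) = 1/8 + 4/8 + 2/8 + 2/8 = 9/8 = 1.125.
Kraft's inequality requires Σ ≤ 1; here Σ = 1.125 > 1, so no such prefix code exists.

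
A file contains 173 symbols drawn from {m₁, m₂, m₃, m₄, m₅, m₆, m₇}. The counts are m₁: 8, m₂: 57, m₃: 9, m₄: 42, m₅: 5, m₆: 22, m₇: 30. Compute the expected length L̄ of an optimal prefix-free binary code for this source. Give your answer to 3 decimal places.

2.457 bits/symbol

Probabilities are the counts divided by 173.
Repeatedly combine the two least-probable nodes; the expected code length is the sum of the merged weights.
merge 5/173 + 8/173 → 13/173
merge 9/173 + 13/173 → 22/173
merge 22/173 + 22/173 → 44/173
merge 30/173 + 42/173 → 72/173
merge 44/173 + 57/173 → 101/173
merge 72/173 + 101/173 → 1
L = 13/173 + 22/173 + 44/173 + 72/173 + 101/173 + 1 = 425/173 ≈ 2.457 bits/symbol.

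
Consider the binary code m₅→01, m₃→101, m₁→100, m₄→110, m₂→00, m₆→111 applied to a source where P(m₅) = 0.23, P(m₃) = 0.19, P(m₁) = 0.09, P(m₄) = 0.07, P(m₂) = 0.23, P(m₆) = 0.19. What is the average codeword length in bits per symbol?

L̄ = Σ pᵢ·ℓᵢ = 0.23·2 + 0.19·3 + 0.09·3 + 0.07·3 + 0.23·2 + 0.19·3 = 2.54 bits/symbol.

2.54 bits/symbol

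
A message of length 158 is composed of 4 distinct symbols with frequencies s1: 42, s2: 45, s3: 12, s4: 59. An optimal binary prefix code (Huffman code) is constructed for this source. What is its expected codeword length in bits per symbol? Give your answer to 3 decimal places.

Probabilities are the counts divided by 158.
Repeatedly combine the two least-probable nodes; the expected code length is the sum of the merged weights.
merge 6/79 + 21/79 → 27/79
merge 45/158 + 27/79 → 99/158
merge 59/158 + 99/158 → 1
L = 27/79 + 99/158 + 1 = 311/158 ≈ 1.968 bits/symbol.

1.968 bits/symbol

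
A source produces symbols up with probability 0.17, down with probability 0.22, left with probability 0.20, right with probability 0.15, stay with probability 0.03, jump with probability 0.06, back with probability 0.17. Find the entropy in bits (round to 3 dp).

H = −Σ pᵢ log₂ pᵢ.
−0.17·log₂(0.17) = 0.4346
−0.22·log₂(0.22) = 0.4806
−0.20·log₂(0.20) = 0.4644
−0.15·log₂(0.15) = 0.4105
−0.03·log₂(0.03) = 0.1518
−0.06·log₂(0.06) = 0.2435
−0.17·log₂(0.17) = 0.4346
Sum ≈ 2.6200 → 2.620 bits.

2.620 bits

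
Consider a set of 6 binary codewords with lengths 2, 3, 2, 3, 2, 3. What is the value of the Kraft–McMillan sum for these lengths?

With common denominator 2^3 = 8: Σ 2^(−ℓᵢ) = 2/8 + 1/8 + 2/8 + 1/8 + 2/8 + 1/8 = 9/8 = 1.125.

1.125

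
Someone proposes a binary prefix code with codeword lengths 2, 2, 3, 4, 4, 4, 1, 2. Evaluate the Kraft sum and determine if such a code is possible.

1.5625; no

With common denominator 2^4 = 16: Σ 2^(−ℓᵢ) = 4/16 + 4/16 + 2/16 + 1/16 + 1/16 + 1/16 + 8/16 + 4/16 = 25/16 = 1.5625.
Kraft's inequality requires Σ ≤ 1; here Σ = 1.5625 > 1, so no such prefix code exists.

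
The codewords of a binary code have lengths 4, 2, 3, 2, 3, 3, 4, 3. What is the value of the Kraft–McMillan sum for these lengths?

1.125

With common denominator 2^4 = 16: Σ 2^(−ℓᵢ) = 1/16 + 4/16 + 2/16 + 4/16 + 2/16 + 2/16 + 1/16 + 2/16 = 18/16 = 1.125.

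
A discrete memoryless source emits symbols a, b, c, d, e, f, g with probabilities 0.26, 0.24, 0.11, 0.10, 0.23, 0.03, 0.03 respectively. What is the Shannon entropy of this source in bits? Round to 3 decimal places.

2.473 bits

H = −Σ pᵢ log₂ pᵢ.
−0.26·log₂(0.26) = 0.5053
−0.24·log₂(0.24) = 0.4941
−0.11·log₂(0.11) = 0.3503
−0.10·log₂(0.10) = 0.3322
−0.23·log₂(0.23) = 0.4877
−0.03·log₂(0.03) = 0.1518
−0.03·log₂(0.03) = 0.1518
Sum ≈ 2.4731 → 2.473 bits.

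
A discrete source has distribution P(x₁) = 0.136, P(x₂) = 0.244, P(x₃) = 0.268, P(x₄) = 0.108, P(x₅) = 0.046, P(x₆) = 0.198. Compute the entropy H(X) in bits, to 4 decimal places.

H = −Σ pᵢ log₂ pᵢ.
−0.136·log₂(0.136) = 0.3915
−0.244·log₂(0.244) = 0.4966
−0.268·log₂(0.268) = 0.5091
−0.108·log₂(0.108) = 0.3468
−0.046·log₂(0.046) = 0.2043
−0.198·log₂(0.198) = 0.4626
Sum ≈ 2.4109 → 2.4109 bits.

2.4109 bits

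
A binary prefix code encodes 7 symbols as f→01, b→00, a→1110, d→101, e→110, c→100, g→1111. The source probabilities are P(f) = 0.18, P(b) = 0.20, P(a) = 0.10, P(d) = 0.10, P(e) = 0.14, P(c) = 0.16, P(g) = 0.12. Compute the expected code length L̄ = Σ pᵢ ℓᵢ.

2.84 bits/symbol

L̄ = Σ pᵢ·ℓᵢ = 0.18·2 + 0.20·2 + 0.10·4 + 0.10·3 + 0.14·3 + 0.16·3 + 0.12·4 = 2.84 bits/symbol.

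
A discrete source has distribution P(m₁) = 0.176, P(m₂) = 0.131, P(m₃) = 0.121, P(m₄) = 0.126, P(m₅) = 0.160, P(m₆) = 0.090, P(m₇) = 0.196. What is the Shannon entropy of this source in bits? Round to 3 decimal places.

2.767 bits

H = −Σ pᵢ log₂ pᵢ.
−0.176·log₂(0.176) = 0.4411
−0.131·log₂(0.131) = 0.3841
−0.121·log₂(0.121) = 0.3687
−0.126·log₂(0.126) = 0.3766
−0.160·log₂(0.160) = 0.4230
−0.090·log₂(0.090) = 0.3127
−0.196·log₂(0.196) = 0.4608
Sum ≈ 2.7670 → 2.767 bits.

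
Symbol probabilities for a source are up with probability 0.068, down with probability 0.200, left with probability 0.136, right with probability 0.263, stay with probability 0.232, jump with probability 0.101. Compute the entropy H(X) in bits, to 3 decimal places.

H = −Σ pᵢ log₂ pᵢ.
−0.068·log₂(0.068) = 0.2637
−0.200·log₂(0.200) = 0.4644
−0.136·log₂(0.136) = 0.3915
−0.263·log₂(0.263) = 0.5068
−0.232·log₂(0.232) = 0.4890
−0.101·log₂(0.101) = 0.3341
Sum ≈ 2.4494 → 2.449 bits.

2.449 bits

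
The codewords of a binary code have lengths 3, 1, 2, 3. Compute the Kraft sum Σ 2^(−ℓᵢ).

1

With common denominator 2^3 = 8: Σ 2^(−ℓᵢ) = 1/8 + 4/8 + 2/8 + 1/8 = 8/8 = 1.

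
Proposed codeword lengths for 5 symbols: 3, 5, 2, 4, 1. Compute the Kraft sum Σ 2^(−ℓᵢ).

0.96875

With common denominator 2^5 = 32: Σ 2^(−ℓᵢ) = 4/32 + 1/32 + 8/32 + 2/32 + 16/32 = 31/32 = 0.96875.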